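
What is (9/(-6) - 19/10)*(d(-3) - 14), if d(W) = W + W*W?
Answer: 136/5 ≈ 27.200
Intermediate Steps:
d(W) = W + W**2
(9/(-6) - 19/10)*(d(-3) - 14) = (9/(-6) - 19/10)*(-3*(1 - 3) - 14) = (9*(-1/6) - 19*1/10)*(-3*(-2) - 14) = (-3/2 - 19/10)*(6 - 14) = -17/5*(-8) = 136/5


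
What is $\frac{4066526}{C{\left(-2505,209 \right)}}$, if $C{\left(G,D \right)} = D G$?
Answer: $- \frac{4066526}{523545} \approx -7.7673$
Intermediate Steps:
$\frac{4066526}{C{\left(-2505,209 \right)}} = \frac{4066526}{209 \left(-2505\right)} = \frac{4066526}{-523545} = 4066526 \left(- \frac{1}{523545}\right) = - \frac{4066526}{523545}$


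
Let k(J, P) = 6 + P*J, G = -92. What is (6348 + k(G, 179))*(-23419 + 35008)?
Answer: -117211146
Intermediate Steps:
k(J, P) = 6 + J*P
(6348 + k(G, 179))*(-23419 + 35008) = (6348 + (6 - 92*179))*(-23419 + 35008) = (6348 + (6 - 16468))*11589 = (6348 - 16462)*11589 = -10114*11589 = -117211146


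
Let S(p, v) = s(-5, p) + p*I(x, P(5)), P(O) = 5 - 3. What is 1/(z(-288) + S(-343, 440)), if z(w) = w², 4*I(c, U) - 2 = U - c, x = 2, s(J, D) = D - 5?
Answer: 2/164849 ≈ 1.2132e-5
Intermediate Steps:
s(J, D) = -5 + D
P(O) = 2
I(c, U) = ½ - c/4 + U/4 (I(c, U) = ½ + (U - c)/4 = ½ + (-c/4 + U/4) = ½ - c/4 + U/4)
S(p, v) = -5 + 3*p/2 (S(p, v) = (-5 + p) + p*(½ - ¼*2 + (¼)*2) = (-5 + p) + p*(½ - ½ + ½) = (-5 + p) + p*(½) = (-5 + p) + p/2 = -5 + 3*p/2)
1/(z(-288) + S(-343, 440)) = 1/((-288)² + (-5 + (3/2)*(-343))) = 1/(82944 + (-5 - 1029/2)) = 1/(82944 - 1039/2) = 1/(164849/2) = 2/164849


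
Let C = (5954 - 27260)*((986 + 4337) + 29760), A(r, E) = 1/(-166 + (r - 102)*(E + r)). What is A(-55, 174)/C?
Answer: 1/14089220323902 ≈ 7.0976e-14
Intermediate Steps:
A(r, E) = 1/(-166 + (-102 + r)*(E + r))
C = -747478398 (C = -21306*(5323 + 29760) = -21306*35083 = -747478398)
A(-55, 174)/C = 1/(-166 + (-55)² - 102*174 - 102*(-55) + 174*(-55)*(-747478398)) = -1/747478398/(-166 + 3025 - 17748 + 5610 - 9570) = -1/747478398/(-18849) = -1/18849*(-1/747478398) = 1/14089220323902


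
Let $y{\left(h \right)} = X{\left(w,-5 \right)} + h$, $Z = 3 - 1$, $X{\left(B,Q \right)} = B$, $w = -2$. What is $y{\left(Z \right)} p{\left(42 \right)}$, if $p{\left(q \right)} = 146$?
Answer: $0$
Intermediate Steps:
$Z = 2$ ($Z = 3 - 1 = 2$)
$y{\left(h \right)} = -2 + h$
$y{\left(Z \right)} p{\left(42 \right)} = \left(-2 + 2\right) 146 = 0 \cdot 146 = 0$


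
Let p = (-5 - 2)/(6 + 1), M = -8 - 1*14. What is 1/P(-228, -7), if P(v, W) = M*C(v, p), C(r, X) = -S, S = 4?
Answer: 1/88 ≈ 0.011364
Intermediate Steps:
M = -22 (M = -8 - 14 = -22)
p = -1 (p = -7/7 = -7*⅐ = -1)
C(r, X) = -4 (C(r, X) = -1*4 = -4)
P(v, W) = 88 (P(v, W) = -22*(-4) = 88)
1/P(-228, -7) = 1/88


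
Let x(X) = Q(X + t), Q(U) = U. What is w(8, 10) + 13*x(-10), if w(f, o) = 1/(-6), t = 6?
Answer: -313/6 ≈ -52.167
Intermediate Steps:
x(X) = 6 + X (x(X) = X + 6 = 6 + X)
w(f, o) = -⅙
w(8, 10) + 13*x(-10) = -⅙ + 13*(6 - 10) = -⅙ + 13*(-4) = -⅙ - 52 = -313/6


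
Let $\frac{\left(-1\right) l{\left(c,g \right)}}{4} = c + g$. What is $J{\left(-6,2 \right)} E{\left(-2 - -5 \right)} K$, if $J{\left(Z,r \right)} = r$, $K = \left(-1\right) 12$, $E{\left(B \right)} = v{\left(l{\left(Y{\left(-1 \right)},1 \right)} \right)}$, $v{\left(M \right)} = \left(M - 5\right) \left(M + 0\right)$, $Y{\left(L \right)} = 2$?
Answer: $-4896$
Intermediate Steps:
$l{\left(c,g \right)} = - 4 c - 4 g$ ($l{\left(c,g \right)} = - 4 \left(c + g\right) = - 4 c - 4 g$)
$v{\left(M \right)} = M \left(-5 + M\right)$ ($v{\left(M \right)} = \left(-5 + M\right) M = M \left(-5 + M\right)$)
$E{\left(B \right)} = 204$ ($E{\left(B \right)} = \left(\left(-4\right) 2 - 4\right) \left(-5 - 12\right) = \left(-8 - 4\right) \left(-5 - 12\right) = - 12 \left(-5 - 12\right) = \left(-12\right) \left(-17\right) = 204$)
$K = -12$
$J{\left(-6,2 \right)} E{\left(-2 - -5 \right)} K = 2 \cdot 204 \left(-12\right) = 408 \left(-12\right) = -4896$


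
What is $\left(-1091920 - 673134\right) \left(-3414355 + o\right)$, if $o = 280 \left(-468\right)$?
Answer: $6257813626330$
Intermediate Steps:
$o = -131040$
$\left(-1091920 - 673134\right) \left(-3414355 + o\right) = \left(-1091920 - 673134\right) \left(-3414355 - 131040\right) = \left(-1765054\right) \left(-3545395\right) = 6257813626330$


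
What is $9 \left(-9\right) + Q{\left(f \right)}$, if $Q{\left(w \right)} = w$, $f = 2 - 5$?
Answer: $-84$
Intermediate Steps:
$f = -3$ ($f = 2 - 5 = -3$)
$9 \left(-9\right) + Q{\left(f \right)} = 9 \left(-9\right) - 3 = -81 - 3 = -84$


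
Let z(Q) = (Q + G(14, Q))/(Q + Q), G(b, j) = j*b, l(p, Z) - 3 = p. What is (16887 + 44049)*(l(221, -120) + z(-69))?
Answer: 14106684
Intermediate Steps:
l(p, Z) = 3 + p
G(b, j) = b*j
z(Q) = 15/2 (z(Q) = (Q + 14*Q)/(Q + Q) = (15*Q)/((2*Q)) = (15*Q)*(1/(2*Q)) = 15/2)
(16887 + 44049)*(l(221, -120) + z(-69)) = (16887 + 44049)*((3 + 221) + 15/2) = 60936*(224 + 15/2) = 60936*(463/2) = 14106684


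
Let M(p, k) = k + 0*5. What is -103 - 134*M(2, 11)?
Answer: -1577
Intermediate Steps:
M(p, k) = k (M(p, k) = k + 0 = k)
-103 - 134*M(2, 11) = -103 - 134*11 = -103 - 1474 = -1577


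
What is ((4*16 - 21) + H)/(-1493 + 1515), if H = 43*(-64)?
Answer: -2709/22 ≈ -123.14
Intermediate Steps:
H = -2752
((4*16 - 21) + H)/(-1493 + 1515) = ((4*16 - 21) - 2752)/(-1493 + 1515) = ((64 - 21) - 2752)/22 = (43 - 2752)*(1/22) = -2709*1/22 = -2709/22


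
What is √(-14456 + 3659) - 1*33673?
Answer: -33673 + I*√10797 ≈ -33673.0 + 103.91*I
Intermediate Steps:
√(-14456 + 3659) - 1*33673 = √(-10797) - 33673 = I*√10797 - 33673 = -33673 + I*√10797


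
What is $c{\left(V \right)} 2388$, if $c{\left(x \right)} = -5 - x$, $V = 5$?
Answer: $-23880$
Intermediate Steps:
$c{\left(V \right)} 2388 = \left(-5 - 5\right) 2388 = \left(-10\right) 2388 = -23880$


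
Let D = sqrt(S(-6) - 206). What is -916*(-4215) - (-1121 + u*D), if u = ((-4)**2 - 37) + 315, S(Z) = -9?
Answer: 3862061 - 294*I*sqrt(215) ≈ 3.8621e+6 - 4310.9*I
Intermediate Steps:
D = I*sqrt(215) (D = sqrt(-9 - 206) = sqrt(-215) = I*sqrt(215) ≈ 14.663*I)
u = 294 (u = (16 - 37) + 315 = -21 + 315 = 294)
-916*(-4215) - (-1121 + u*D) = -916*(-4215) - (-1121 + 294*(I*sqrt(215))) = 3860940 - (-1121 + 294*I*sqrt(215)) = 3860940 + (1121 - 294*I*sqrt(215)) = 3862061 - 294*I*sqrt(215)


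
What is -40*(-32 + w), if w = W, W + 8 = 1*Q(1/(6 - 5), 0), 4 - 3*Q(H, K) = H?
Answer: 1560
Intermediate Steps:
Q(H, K) = 4/3 - H/3
W = -7 (W = -8 + 1*(4/3 - 1/(3*(6 - 5))) = -8 + 1*(4/3 - ⅓/1) = -8 + 1*(4/3 - ⅓*1) = -8 + 1*(4/3 - ⅓) = -8 + 1*1 = -8 + 1 = -7)
w = -7
-40*(-32 + w) = -40*(-32 - 7) = -40*(-39) = 1560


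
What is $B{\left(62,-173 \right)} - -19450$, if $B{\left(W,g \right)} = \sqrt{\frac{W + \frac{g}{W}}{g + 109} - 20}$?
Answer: $19450 + \frac{i \sqrt{5147922}}{496} \approx 19450.0 + 4.5744 i$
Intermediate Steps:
$B{\left(W,g \right)} = \sqrt{-20 + \frac{W + \frac{g}{W}}{109 + g}}$ ($B{\left(W,g \right)} = \sqrt{\frac{W + \frac{g}{W}}{109 + g} - 20} = \sqrt{-20 + \frac{W + \frac{g}{W}}{109 + g}}$)
$B{\left(62,-173 \right)} - -19450 = \sqrt{\frac{-173 + 62^{2} - 1240 \left(109 - 173\right)}{62 \left(109 - 173\right)}} - -19450 = \sqrt{\frac{-173 + 3844 - 1240 \left(-64\right)}{62 \left(-64\right)}} + 19450 = \sqrt{\frac{1}{62} \left(- \frac{1}{64}\right) \left(-173 + 3844 + 79360\right)} + 19450 = \sqrt{\frac{1}{62} \left(- \frac{1}{64}\right) 83031} + 19450 = \sqrt{- \frac{83031}{3968}} + 19450 = \frac{i \sqrt{5147922}}{496} + 19450 = 19450 + \frac{i \sqrt{5147922}}{496}$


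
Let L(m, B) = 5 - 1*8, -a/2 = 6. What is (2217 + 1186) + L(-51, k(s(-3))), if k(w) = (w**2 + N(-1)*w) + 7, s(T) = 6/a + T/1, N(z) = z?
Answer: 3400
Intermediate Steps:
a = -12 (a = -2*6 = -12)
s(T) = -1/2 + T (s(T) = 6/(-12) + T/1 = 6*(-1/12) + T*1 = -1/2 + T)
k(w) = 7 + w**2 - w (k(w) = (w**2 - w) + 7 = 7 + w**2 - w)
L(m, B) = -3 (L(m, B) = 5 - 8 = -3)
(2217 + 1186) + L(-51, k(s(-3))) = (2217 + 1186) - 3 = 3403 - 3 = 3400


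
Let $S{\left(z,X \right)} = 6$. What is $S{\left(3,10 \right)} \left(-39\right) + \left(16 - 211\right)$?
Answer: $-429$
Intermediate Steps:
$S{\left(3,10 \right)} \left(-39\right) + \left(16 - 211\right) = 6 \left(-39\right) + \left(16 - 211\right) = -234 + \left(16 - 211\right) = -234 - 195 = -429$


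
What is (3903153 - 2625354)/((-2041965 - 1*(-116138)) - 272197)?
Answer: -1277799/2198024 ≈ -0.58134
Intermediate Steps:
(3903153 - 2625354)/((-2041965 - 1*(-116138)) - 272197) = 1277799/((-2041965 + 116138) - 272197) = 1277799/(-1925827 - 272197) = 1277799/(-2198024) = 1277799*(-1/2198024) = -1277799/2198024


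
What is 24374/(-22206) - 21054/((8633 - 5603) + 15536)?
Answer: -230013202/103069149 ≈ -2.2316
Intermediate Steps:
24374/(-22206) - 21054/((8633 - 5603) + 15536) = 24374*(-1/22206) - 21054/(3030 + 15536) = -12187/11103 - 21054/18566 = -12187/11103 - 21054*1/18566 = -12187/11103 - 10527/9283 = -230013202/103069149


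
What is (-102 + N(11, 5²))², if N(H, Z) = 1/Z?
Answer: 6497401/625 ≈ 10396.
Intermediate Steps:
(-102 + N(11, 5²))² = (-102 + 1/(5²))² = (-102 + 1/25)² = (-2549/25)² = 6497401/625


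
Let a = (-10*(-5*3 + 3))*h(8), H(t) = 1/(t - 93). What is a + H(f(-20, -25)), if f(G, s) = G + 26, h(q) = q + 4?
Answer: 125279/87 ≈ 1440.0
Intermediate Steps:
h(q) = 4 + q
f(G, s) = 26 + G
H(t) = 1/(-93 + t)
a = 1440 (a = (-10*(-5*3 + 3))*(4 + 8) = -10*(-15 + 3)*12 = -10*(-12)*12 = 120*12 = 1440)
a + H(f(-20, -25)) = 1440 + 1/(-93 + (26 - 20)) = 1440 + 1/(-93 + 6) = 1440 + 1/(-87) = 1440 - 1/87 = 125279/87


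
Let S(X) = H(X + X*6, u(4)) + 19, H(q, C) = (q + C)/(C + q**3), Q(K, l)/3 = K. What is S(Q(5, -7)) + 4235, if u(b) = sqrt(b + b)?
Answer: 5700766976735335/1340095640617 + 2315040*sqrt(2)/1340095640617 ≈ 4254.0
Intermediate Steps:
u(b) = sqrt(2)*sqrt(b) (u(b) = sqrt(2*b) = sqrt(2)*sqrt(b))
Q(K, l) = 3*K
H(q, C) = (C + q)/(C + q**3)
S(X) = 19 + (2*sqrt(2) + 7*X)/(2*sqrt(2) + 343*X**3) (S(X) = (sqrt(2)*sqrt(4) + (X + X*6))/(sqrt(2)*sqrt(4) + (X + X*6)**3) + 19 = (sqrt(2)*2 + (X + 6*X))/(sqrt(2)*2 + (X + 6*X)**3) + 19 = (2*sqrt(2) + 7*X)/(2*sqrt(2) + (7*X)**3) + 19 = (2*sqrt(2) + 7*X)/(2*sqrt(2) + 343*X**3) + 19 = 19 + (2*sqrt(2) + 7*X)/(2*sqrt(2) + 343*X**3))
S(Q(5, -7)) + 4235 = (7*(3*5) + 40*sqrt(2) + 6517*(3*5)**3)/(2*sqrt(2) + 343*(3*5)**3) + 4235 = (7*15 + 40*sqrt(2) + 6517*15**3)/(2*sqrt(2) + 343*15**3) + 4235 = (105 + 40*sqrt(2) + 6517*3375)/(2*sqrt(2) + 343*3375) + 4235 = (105 + 40*sqrt(2) + 21994875)/(2*sqrt(2) + 1157625) + 4235 = (21994980 + 40*sqrt(2))/(1157625 + 2*sqrt(2)) + 4235 = 4235 + (21994980 + 40*sqrt(2))/(1157625 + 2*sqrt(2))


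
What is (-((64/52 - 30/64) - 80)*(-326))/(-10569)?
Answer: 5372969/2198352 ≈ 2.4441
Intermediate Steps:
(-((64/52 - 30/64) - 80)*(-326))/(-10569) = (-((64*(1/52) - 30*1/64) - 80)*(-326))*(-1/10569) = (-((16/13 - 15/32) - 80)*(-326))*(-1/10569) = (-(317/416 - 80)*(-326))*(-1/10569) = (-1*(-32963/416)*(-326))*(-1/10569) = ((32963/416)*(-326))*(-1/10569) = -5372969/208*(-1/10569) = 5372969/2198352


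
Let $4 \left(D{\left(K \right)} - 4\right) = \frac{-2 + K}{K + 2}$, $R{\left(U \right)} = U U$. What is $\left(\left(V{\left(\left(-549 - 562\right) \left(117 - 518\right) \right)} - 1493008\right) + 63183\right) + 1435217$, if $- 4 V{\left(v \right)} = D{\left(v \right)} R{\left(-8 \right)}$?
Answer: $\frac{2371911228}{445513} \approx 5324.0$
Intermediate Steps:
$R{\left(U \right)} = U^{2}$
$D{\left(K \right)} = 4 + \frac{-2 + K}{4 \left(2 + K\right)}$ ($D{\left(K \right)} = 4 + \frac{\left(-2 + K\right) \frac{1}{K + 2}}{4} = 4 + \frac{\left(-2 + K\right) \frac{1}{2 + K}}{4} = 4 + \frac{\frac{1}{2 + K} \left(-2 + K\right)}{4} = 4 + \frac{-2 + K}{4 \left(2 + K\right)}$)
$V{\left(v \right)} = - \frac{4 \left(30 + 17 v\right)}{2 + v}$ ($V{\left(v \right)} = - \frac{\frac{30 + 17 v}{4 \left(2 + v\right)} \left(-8\right)^{2}}{4} = - \frac{\frac{30 + 17 v}{4 \left(2 + v\right)} 64}{4} = - \frac{16 \frac{1}{2 + v} \left(30 + 17 v\right)}{4} = - \frac{4 \left(30 + 17 v\right)}{2 + v}$)
$\left(\left(V{\left(\left(-549 - 562\right) \left(117 - 518\right) \right)} - 1493008\right) + 63183\right) + 1435217 = \left(\left(\frac{4 \left(-30 - 17 \left(-549 - 562\right) \left(117 - 518\right)\right)}{2 + \left(-549 - 562\right) \left(117 - 518\right)} - 1493008\right) + 63183\right) + 1435217 = \left(\left(\frac{4 \left(-30 - 17 \left(\left(-1111\right) \left(-401\right)\right)\right)}{2 - -445511} - 1493008\right) + 63183\right) + 1435217 = \left(\left(\frac{4 \left(-30 - 7573687\right)}{2 + 445511} - 1493008\right) + 63183\right) + 1435217 = \left(\left(\frac{4 \left(-30 - 7573687\right)}{445513} - 1493008\right) + 63183\right) + 1435217 = \left(\left(4 \cdot \frac{1}{445513} \left(-7573717\right) - 1493008\right) + 63183\right) + 1435217 = \left(\left(- \frac{30294868}{445513} - 1493008\right) + 63183\right) + 1435217 = \left(- \frac{665184767972}{445513} + 63183\right) + 1435217 = - \frac{637035920093}{445513} + 1435217 = \frac{2371911228}{445513}$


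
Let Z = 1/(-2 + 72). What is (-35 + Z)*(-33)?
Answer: 80817/70 ≈ 1154.5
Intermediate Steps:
Z = 1/70 ≈ 0.014286
(-35 + Z)*(-33) = (-35 + 1/70)*(-33) = -2449/70*(-33) = 80817/70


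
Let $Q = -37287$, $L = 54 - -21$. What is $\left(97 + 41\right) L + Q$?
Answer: $-26937$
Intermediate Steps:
$L = 75$ ($L = 54 + 21 = 75$)
$\left(97 + 41\right) L + Q = \left(97 + 41\right) 75 - 37287 = 138 \cdot 75 - 37287 = 10350 - 37287 = -26937$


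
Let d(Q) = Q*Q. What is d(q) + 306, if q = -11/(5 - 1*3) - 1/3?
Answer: 12241/36 ≈ 340.03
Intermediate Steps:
q = -35/6 (q = -11/(5 - 3) - 1*⅓ = -11/2 - ⅓ = -35/6 ≈ -5.8333)
d(Q) = Q²
d(q) + 306 = (-35/6)² + 306 = 1225/36 + 306 = 12241/36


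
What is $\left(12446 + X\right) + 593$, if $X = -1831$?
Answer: $11208$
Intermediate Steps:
$\left(12446 + X\right) + 593 = \left(12446 - 1831\right) + 593 = 10615 + 593 = 11208$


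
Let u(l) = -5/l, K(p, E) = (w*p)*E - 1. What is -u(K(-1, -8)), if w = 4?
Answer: 5/31 ≈ 0.16129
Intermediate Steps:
K(p, E) = -1 + 4*E*p (K(p, E) = (4*p)*E - 1 = 4*E*p - 1 = -1 + 4*E*p)
-u(K(-1, -8)) = -(-5)/(-1 + 4*(-8)*(-1)) = -(-5)/(-1 + 32) = -(-5)/31 = -1*(-5/31) = 5/31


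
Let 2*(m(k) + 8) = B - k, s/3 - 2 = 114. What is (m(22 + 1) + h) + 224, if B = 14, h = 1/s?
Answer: 73603/348 ≈ 211.50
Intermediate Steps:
s = 348 (s = 6 + 3*114 = 6 + 342 = 348)
h = 1/348 ≈ 0.0028736
m(k) = -1 - k/2 (m(k) = -8 + (14 - k)/2 = -8 + (7 - k/2) = -1 - k/2)
(m(22 + 1) + h) + 224 = ((-1 - (22 + 1)/2) + 1/348) + 224 = ((-1 - 1/2*23) + 1/348) + 224 = ((-1 - 23/2) + 1/348) + 224 = (-25/2 + 1/348) + 224 = -4349/348 + 224 = 73603/348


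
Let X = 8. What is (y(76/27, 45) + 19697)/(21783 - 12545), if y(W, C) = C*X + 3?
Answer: 10030/4619 ≈ 2.1715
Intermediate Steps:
y(W, C) = 3 + 8*C (y(W, C) = C*8 + 3 = 8*C + 3 = 3 + 8*C)
(y(76/27, 45) + 19697)/(21783 - 12545) = ((3 + 8*45) + 19697)/(21783 - 12545) = ((3 + 360) + 19697)/9238 = (363 + 19697)*(1/9238) = 20060*(1/9238) = 10030/4619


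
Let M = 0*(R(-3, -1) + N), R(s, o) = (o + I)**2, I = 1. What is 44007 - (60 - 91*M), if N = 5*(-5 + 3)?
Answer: 43947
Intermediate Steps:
N = -10 (N = 5*(-2) = -10)
R(s, o) = (1 + o)**2 (R(s, o) = (o + 1)**2 = (1 + o)**2)
M = 0 (M = 0*((1 - 1)**2 - 10) = 0*(0**2 - 10) = 0*(0 - 10) = 0*(-10) = 0)
44007 - (60 - 91*M) = 44007 - (60 - 91*0) = 44007 - (60 + 0) = 44007 - 1*60 = 44007 - 60 = 43947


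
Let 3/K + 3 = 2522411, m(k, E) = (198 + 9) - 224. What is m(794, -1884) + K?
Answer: -42880933/2522408 ≈ -17.000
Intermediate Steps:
m(k, E) = -17 (m(k, E) = 207 - 224 = -17)
K = 3/2522408 (K = 3/(-3 + 2522411) = 3/2522408 ≈ 1.1893e-6)
m(794, -1884) + K = -17 + 3/2522408 = -42880933/2522408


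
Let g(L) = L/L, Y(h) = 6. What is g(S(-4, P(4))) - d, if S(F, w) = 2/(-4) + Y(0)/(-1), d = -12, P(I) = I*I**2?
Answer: 13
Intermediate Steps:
P(I) = I**3
S(F, w) = -13/2 (S(F, w) = 2/(-4) + 6/(-1) = 2*(-1/4) + 6*(-1) = -1/2 - 6 = -13/2)
g(L) = 1
g(S(-4, P(4))) - d = 1 - 1*(-12) = 1 + 12 = 13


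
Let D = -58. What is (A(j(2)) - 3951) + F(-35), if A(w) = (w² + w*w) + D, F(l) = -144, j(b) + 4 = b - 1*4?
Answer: -4081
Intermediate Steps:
j(b) = -8 + b (j(b) = -4 + (b - 1*4) = -4 + (b - 4) = -4 + (-4 + b) = -8 + b)
A(w) = -58 + 2*w² (A(w) = (w² + w*w) - 58 = (w² + w²) - 58 = 2*w² - 58 = -58 + 2*w²)
(A(j(2)) - 3951) + F(-35) = ((-58 + 2*(-8 + 2)²) - 3951) - 144 = ((-58 + 2*(-6)²) - 3951) - 144 = ((-58 + 2*36) - 3951) - 144 = ((-58 + 72) - 3951) - 144 = (14 - 3951) - 144 = -3937 - 144 = -4081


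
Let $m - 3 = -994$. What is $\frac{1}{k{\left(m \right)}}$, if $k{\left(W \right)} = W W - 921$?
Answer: $\frac{1}{981160} \approx 1.0192 \cdot 10^{-6}$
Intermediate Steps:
$m = -991$ ($m = 3 - 994 = -991$)
$k{\left(W \right)} = -921 + W^{2}$ ($k{\left(W \right)} = W^{2} - 921 = -921 + W^{2}$)
$\frac{1}{k{\left(m \right)}} = \frac{1}{-921 + \left(-991\right)^{2}} = \frac{1}{-921 + 982081} = \frac{1}{981160}$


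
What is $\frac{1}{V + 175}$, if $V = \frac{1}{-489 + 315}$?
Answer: $\frac{174}{30449} \approx 0.0057145$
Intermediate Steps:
$V = - \frac{1}{174}$ ($V = \frac{1}{-174} = - \frac{1}{174} \approx -0.0057471$)
$\frac{1}{V + 175} = \frac{1}{- \frac{1}{174} + 175} = \frac{1}{\frac{30449}{174}} = \frac{174}{30449}$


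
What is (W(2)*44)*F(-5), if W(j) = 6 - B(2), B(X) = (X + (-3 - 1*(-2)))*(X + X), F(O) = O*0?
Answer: 0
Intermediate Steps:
F(O) = 0
B(X) = 2*X*(-1 + X) (B(X) = (X + (-3 + 2))*(2*X) = (X - 1)*(2*X) = (-1 + X)*(2*X) = 2*X*(-1 + X))
W(j) = 2 (W(j) = 6 - 2*2*(-1 + 2) = 6 - 2*2 = 6 - 1*4 = 6 - 4 = 2)
(W(2)*44)*F(-5) = (2*44)*0 = 88*0 = 0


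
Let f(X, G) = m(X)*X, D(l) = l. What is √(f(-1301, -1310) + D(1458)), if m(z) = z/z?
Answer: √157 ≈ 12.530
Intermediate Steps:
m(z) = 1
f(X, G) = X (f(X, G) = 1*X = X)
√(f(-1301, -1310) + D(1458)) = √(-1301 + 1458) = √157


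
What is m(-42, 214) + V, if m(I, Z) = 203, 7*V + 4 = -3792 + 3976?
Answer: 1601/7 ≈ 228.71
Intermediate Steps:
V = 180/7 (V = -4/7 + (-3792 + 3976)/7 = -4/7 + (⅐)*184 = -4/7 + 184/7 = 180/7 ≈ 25.714)
m(-42, 214) + V = 203 + 180/7 = 1601/7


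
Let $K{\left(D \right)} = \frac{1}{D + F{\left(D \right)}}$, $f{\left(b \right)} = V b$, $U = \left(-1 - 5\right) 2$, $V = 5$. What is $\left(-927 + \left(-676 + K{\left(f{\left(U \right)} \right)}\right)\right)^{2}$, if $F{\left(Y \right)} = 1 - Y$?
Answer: $2566404$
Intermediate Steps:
$U = -12$ ($U = \left(-6\right) 2 = -12$)
$f{\left(b \right)} = 5 b$
$K{\left(D \right)} = 1$ ($K{\left(D \right)} = \frac{1}{D - \left(-1 + D\right)} = 1^{-1} = 1$)
$\left(-927 + \left(-676 + K{\left(f{\left(U \right)} \right)}\right)\right)^{2} = \left(-927 + \left(-676 + 1\right)\right)^{2} = \left(-927 - 675\right)^{2} = \left(-1602\right)^{2} = 2566404$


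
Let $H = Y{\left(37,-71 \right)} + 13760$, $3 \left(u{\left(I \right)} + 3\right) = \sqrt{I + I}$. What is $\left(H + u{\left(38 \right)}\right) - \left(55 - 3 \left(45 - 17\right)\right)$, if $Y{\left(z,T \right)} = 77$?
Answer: $13863 + \frac{2 \sqrt{19}}{3} \approx 13866.0$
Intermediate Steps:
$u{\left(I \right)} = -3 + \frac{\sqrt{2} \sqrt{I}}{3}$ ($u{\left(I \right)} = -3 + \frac{\sqrt{I + I}}{3} = -3 + \frac{\sqrt{2 I}}{3} = -3 + \frac{\sqrt{2} \sqrt{I}}{3}$)
$H = 13837$ ($H = 77 + 13760 = 13837$)
$\left(H + u{\left(38 \right)}\right) - \left(55 - 3 \left(45 - 17\right)\right) = \left(13837 - \left(3 - \frac{\sqrt{2} \sqrt{38}}{3}\right)\right) - \left(55 - 3 \left(45 - 17\right)\right) = \left(13837 - \left(3 - \frac{2 \sqrt{19}}{3}\right)\right) - \left(55 - 3 \left(45 - 17\right)\right) = \left(13834 + \frac{2 \sqrt{19}}{3}\right) + \left(3 \cdot 28 - 55\right) = \left(13834 + \frac{2 \sqrt{19}}{3}\right) + \left(84 - 55\right) = \left(13834 + \frac{2 \sqrt{19}}{3}\right) + 29 = 13863 + \frac{2 \sqrt{19}}{3}$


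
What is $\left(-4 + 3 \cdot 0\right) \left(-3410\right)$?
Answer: $13640$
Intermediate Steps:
$\left(-4 + 3 \cdot 0\right) \left(-3410\right) = \left(-4 + 0\right) \left(-3410\right) = \left(-4\right) \left(-3410\right) = 13640$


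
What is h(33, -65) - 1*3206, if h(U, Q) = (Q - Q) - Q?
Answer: -3141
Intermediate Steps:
h(U, Q) = -Q (h(U, Q) = 0 - Q = -Q)
h(33, -65) - 1*3206 = -1*(-65) - 1*3206 = 65 - 3206 = -3141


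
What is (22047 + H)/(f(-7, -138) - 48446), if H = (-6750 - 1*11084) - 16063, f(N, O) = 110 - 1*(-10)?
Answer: 5925/24163 ≈ 0.24521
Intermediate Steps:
f(N, O) = 120 (f(N, O) = 110 + 10 = 120)
H = -33897 (H = (-6750 - 11084) - 16063 = -17834 - 16063 = -33897)
(22047 + H)/(f(-7, -138) - 48446) = (22047 - 33897)/(120 - 48446) = -11850/(-48326) = -11850*(-1/48326) = 5925/24163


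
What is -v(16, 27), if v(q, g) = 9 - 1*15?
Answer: 6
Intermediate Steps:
v(q, g) = -6 (v(q, g) = 9 - 15 = -6)
-v(16, 27) = -1*(-6) = 6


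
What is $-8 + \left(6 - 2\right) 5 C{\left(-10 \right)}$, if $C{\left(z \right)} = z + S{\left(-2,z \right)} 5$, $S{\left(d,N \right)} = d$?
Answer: $-408$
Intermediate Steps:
$C{\left(z \right)} = -10 + z$ ($C{\left(z \right)} = z - 10 = -10 + z$)
$-8 + \left(6 - 2\right) 5 C{\left(-10 \right)} = -8 + \left(6 - 2\right) 5 \left(-10 - 10\right) = -8 + 4 \cdot 5 \left(-20\right) = -8 + 20 \left(-20\right) = -8 - 400 = -408$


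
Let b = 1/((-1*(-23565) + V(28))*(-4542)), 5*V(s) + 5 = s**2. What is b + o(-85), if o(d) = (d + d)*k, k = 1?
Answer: -91578892565/538699368 ≈ -170.00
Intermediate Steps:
o(d) = 2*d (o(d) = (d + d)*1 = (2*d)*1 = 2*d)
V(s) = -1 + s**2/5
b = -5/538699368 (b = 1/(-1*(-23565) + (-1 + (1/5)*28**2)*(-4542)) = -1/4542/(23565 + (-1 + (1/5)*784)) = -1/4542/(23565 + (-1 + 784/5)) = -1/4542/(23565 + 779/5) = -1/4542/(118604/5) = (5/118604)*(-1/4542) = -5/538699368 ≈ -9.2816e-9)
b + o(-85) = -5/538699368 + 2*(-85) = -5/538699368 - 170 = -91578892565/538699368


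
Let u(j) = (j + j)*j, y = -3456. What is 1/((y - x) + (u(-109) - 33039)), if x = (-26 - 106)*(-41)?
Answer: -1/18145 ≈ -5.5112e-5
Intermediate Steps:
x = 5412 (x = -132*(-41) = 5412)
u(j) = 2*j² (u(j) = (2*j)*j = 2*j²)
1/((y - x) + (u(-109) - 33039)) = 1/((-3456 - 1*5412) + (2*(-109)² - 33039)) = 1/((-3456 - 5412) + (2*11881 - 33039)) = 1/(-8868 + (23762 - 33039)) = 1/(-8868 - 9277) = 1/(-18145) = -1/18145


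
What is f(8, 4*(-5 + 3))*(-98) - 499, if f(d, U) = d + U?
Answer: -499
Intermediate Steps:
f(d, U) = U + d
f(8, 4*(-5 + 3))*(-98) - 499 = (4*(-5 + 3) + 8)*(-98) - 499 = (4*(-2) + 8)*(-98) - 499 = (-8 + 8)*(-98) - 499 = 0*(-98) - 499 = 0 - 499 = -499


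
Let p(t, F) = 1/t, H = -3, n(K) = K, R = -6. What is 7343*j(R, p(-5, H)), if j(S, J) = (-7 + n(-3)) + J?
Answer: -374493/5 ≈ -74899.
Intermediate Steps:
j(S, J) = -10 + J (j(S, J) = (-7 - 3) + J = -10 + J)
7343*j(R, p(-5, H)) = 7343*(-10 + 1/(-5)) = 7343*(-10 - 1/5) = 7343*(-51/5) = -374493/5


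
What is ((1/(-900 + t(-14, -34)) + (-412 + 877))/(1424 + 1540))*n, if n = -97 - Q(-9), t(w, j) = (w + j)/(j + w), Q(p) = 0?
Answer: -20274649/1332318 ≈ -15.218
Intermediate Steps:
t(w, j) = 1 (t(w, j) = (j + w)/(j + w) = 1)
n = -97 (n = -97 - 1*0 = -97 + 0 = -97)
((1/(-900 + t(-14, -34)) + (-412 + 877))/(1424 + 1540))*n = ((1/(-900 + 1) + (-412 + 877))/(1424 + 1540))*(-97) = ((1/(-899) + 465)/2964)*(-97) = ((-1/899 + 465)*(1/2964))*(-97) = ((418034/899)*(1/2964))*(-97) = (209017/1332318)*(-97) = -20274649/1332318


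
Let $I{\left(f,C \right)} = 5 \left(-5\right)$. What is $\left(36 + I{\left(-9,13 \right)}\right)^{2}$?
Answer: $121$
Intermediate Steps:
$I{\left(f,C \right)} = -25$
$\left(36 + I{\left(-9,13 \right)}\right)^{2} = \left(36 - 25\right)^{2} = 11^{2} = 121$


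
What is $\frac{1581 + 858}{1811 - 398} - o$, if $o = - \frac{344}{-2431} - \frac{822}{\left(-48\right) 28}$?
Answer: $\frac{83185253}{85493408} \approx 0.973$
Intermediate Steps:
$o = \frac{410103}{544544}$ ($o = \left(-344\right) \left(- \frac{1}{2431}\right) - \frac{822}{-1344} = \frac{344}{2431} - - \frac{137}{224} = \frac{344}{2431} + \frac{137}{224} = \frac{410103}{544544} \approx 0.75311$)
$\frac{1581 + 858}{1811 - 398} - o = \frac{1581 + 858}{1811 - 398} - \frac{410103}{544544} = \frac{2439}{1413} - \frac{410103}{544544} = 2439 \cdot \frac{1}{1413} - \frac{410103}{544544} = \frac{271}{157} - \frac{410103}{544544} = \frac{83185253}{85493408}$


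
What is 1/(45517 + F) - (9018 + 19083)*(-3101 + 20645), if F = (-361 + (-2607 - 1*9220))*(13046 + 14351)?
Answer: -164598792446805337/333869119 ≈ -4.9300e+8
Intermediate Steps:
F = -333914636 (F = (-361 + (-2607 - 9220))*27397 = (-361 - 11827)*27397 = -12188*27397 = -333914636)
1/(45517 + F) - (9018 + 19083)*(-3101 + 20645) = 1/(45517 - 333914636) - (9018 + 19083)*(-3101 + 20645) = 1/(-333869119) - 28101*17544 = -1/333869119 - 1*493003944 = -1/333869119 - 493003944 = -164598792446805337/333869119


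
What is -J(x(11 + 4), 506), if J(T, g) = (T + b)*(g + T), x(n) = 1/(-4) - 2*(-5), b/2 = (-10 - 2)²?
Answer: -2457033/16 ≈ -1.5356e+5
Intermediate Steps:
b = 288 (b = 2*(-10 - 2)² = 2*(-12)² = 2*144 = 288)
x(n) = 39/4 (x(n) = -¼ + 10 = 39/4)
J(T, g) = (288 + T)*(T + g) (J(T, g) = (T + 288)*(g + T) = (288 + T)*(T + g))
-J(x(11 + 4), 506) = -((39/4)² + 288*(39/4) + 288*506 + (39/4)*506) = -(1521/16 + 2808 + 145728 + 9867/2) = -1*2457033/16 = -2457033/16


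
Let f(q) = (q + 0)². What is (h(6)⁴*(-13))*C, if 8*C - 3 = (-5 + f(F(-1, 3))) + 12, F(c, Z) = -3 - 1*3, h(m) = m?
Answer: -96876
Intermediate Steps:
F(c, Z) = -6 (F(c, Z) = -3 - 3 = -6)
f(q) = q²
C = 23/4 (C = 3/8 + ((-5 + (-6)²) + 12)/8 = 3/8 + ((-5 + 36) + 12)/8 = 3/8 + (31 + 12)/8 = 3/8 + (⅛)*43 = 3/8 + 43/8 = 23/4 ≈ 5.7500)
(h(6)⁴*(-13))*C = (6⁴*(-13))*(23/4) = (1296*(-13))*(23/4) = -16848*23/4 = -96876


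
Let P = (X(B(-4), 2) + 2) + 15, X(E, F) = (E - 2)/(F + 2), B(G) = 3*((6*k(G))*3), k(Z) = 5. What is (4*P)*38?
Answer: 12768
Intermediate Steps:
B(G) = 270 (B(G) = 3*((6*5)*3) = 3*(30*3) = 3*90 = 270)
X(E, F) = (-2 + E)/(2 + F)
P = 84 (P = ((-2 + 270)/(2 + 2) + 2) + 15 = (268/4 + 2) + 15 = ((¼)*268 + 2) + 15 = (67 + 2) + 15 = 69 + 15 = 84)
(4*P)*38 = (4*84)*38 = 336*38 = 12768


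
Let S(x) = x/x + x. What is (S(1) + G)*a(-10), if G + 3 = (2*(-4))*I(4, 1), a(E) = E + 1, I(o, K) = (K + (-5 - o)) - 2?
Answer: -711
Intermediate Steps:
S(x) = 1 + x
I(o, K) = -7 + K - o (I(o, K) = (-5 + K - o) - 2 = -7 + K - o)
a(E) = 1 + E
G = 77 (G = -3 + (2*(-4))*(-7 + 1 - 1*4) = -3 - 8*(-7 + 1 - 4) = -3 - 8*(-10) = -3 + 80 = 77)
(S(1) + G)*a(-10) = ((1 + 1) + 77)*(1 - 10) = (2 + 77)*(-9) = 79*(-9) = -711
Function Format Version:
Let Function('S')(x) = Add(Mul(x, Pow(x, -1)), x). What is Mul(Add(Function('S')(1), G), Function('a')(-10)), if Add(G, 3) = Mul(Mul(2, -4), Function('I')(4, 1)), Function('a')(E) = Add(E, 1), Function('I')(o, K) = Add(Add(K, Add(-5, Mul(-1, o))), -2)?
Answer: -711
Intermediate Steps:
Function('S')(x) = Add(1, x)
Function('I')(o, K) = Add(-7, K, Mul(-1, o)) (Function('I')(o, K) = Add(Add(-5, K, Mul(-1, o)), -2) = Add(-7, K, Mul(-1, o)))
Function('a')(E) = Add(1, E)
G = 77 (G = Add(-3, Mul(Mul(2, -4), Add(-7, 1, Mul(-1, 4)))) = Add(-3, Mul(-8, Add(-7, 1, -4))) = Add(-3, Mul(-8, -10)) = Add(-3, 80) = 77)
Mul(Add(Function('S')(1), G), Function('a')(-10)) = Mul(Add(Add(1, 1), 77), Add(1, -10)) = Mul(Add(2, 77), -9) = Mul(79, -9) = -711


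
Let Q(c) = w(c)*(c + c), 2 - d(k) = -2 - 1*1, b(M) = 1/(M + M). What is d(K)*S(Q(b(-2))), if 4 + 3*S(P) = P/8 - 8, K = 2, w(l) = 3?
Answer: -325/16 ≈ -20.313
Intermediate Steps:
b(M) = 1/(2*M)
d(k) = 5 (d(k) = 2 - (-2 - 1*1) = 2 - (-2 - 1) = 2 - 1*(-3) = 2 + 3 = 5)
Q(c) = 6*c (Q(c) = 3*(c + c) = 3*(2*c) = 6*c)
S(P) = -4 + P/24 (S(P) = -4/3 + (P/8 - 8)/3 = -4/3 + (-8 + P/8)/3 = -4/3 + (-8/3 + P/24) = -4 + P/24)
d(K)*S(Q(b(-2))) = 5*(-4 + (6*((½)/(-2)))/24) = 5*(-4 + (6*((½)*(-½)))/24) = 5*(-4 + (6*(-¼))/24) = 5*(-4 + (1/24)*(-3/2)) = 5*(-4 - 1/16) = 5*(-65/16) = -325/16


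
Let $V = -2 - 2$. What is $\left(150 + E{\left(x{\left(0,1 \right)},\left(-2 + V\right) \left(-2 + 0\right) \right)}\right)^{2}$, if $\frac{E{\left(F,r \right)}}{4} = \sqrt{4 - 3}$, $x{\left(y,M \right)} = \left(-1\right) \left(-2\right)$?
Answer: $23716$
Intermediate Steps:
$x{\left(y,M \right)} = 2$
$V = -4$
$E{\left(F,r \right)} = 4$ ($E{\left(F,r \right)} = 4 \sqrt{4 - 3} = 4 \sqrt{1} = 4 \cdot 1 = 4$)
$\left(150 + E{\left(x{\left(0,1 \right)},\left(-2 + V\right) \left(-2 + 0\right) \right)}\right)^{2} = \left(150 + 4\right)^{2} = 154^{2} = 23716$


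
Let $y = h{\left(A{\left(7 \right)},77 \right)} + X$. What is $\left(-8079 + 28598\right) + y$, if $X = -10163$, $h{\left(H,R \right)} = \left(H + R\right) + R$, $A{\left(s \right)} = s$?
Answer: $10517$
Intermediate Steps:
$h{\left(H,R \right)} = H + 2 R$
$y = -10002$ ($y = \left(7 + 2 \cdot 77\right) - 10163 = \left(7 + 154\right) - 10163 = 161 - 10163 = -10002$)
$\left(-8079 + 28598\right) + y = \left(-8079 + 28598\right) - 10002 = 20519 - 10002 = 10517$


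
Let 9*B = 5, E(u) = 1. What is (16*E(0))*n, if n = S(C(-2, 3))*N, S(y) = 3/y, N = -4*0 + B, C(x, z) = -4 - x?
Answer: -40/3 ≈ -13.333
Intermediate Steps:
B = 5/9 (B = (⅑)*5 = 5/9 ≈ 0.55556)
N = 5/9 (N = -4*0 + 5/9 = 0 + 5/9 = 5/9 ≈ 0.55556)
n = -⅚ (n = (3/(-4 - 1*(-2)))*(5/9) = (3/(-4 + 2))*(5/9) = (3/(-2))*(5/9) = (3*(-½))*(5/9) = -3/2*5/9 = -⅚ ≈ -0.83333)
(16*E(0))*n = (16*1)*(-⅚) = 16*(-⅚) = -40/3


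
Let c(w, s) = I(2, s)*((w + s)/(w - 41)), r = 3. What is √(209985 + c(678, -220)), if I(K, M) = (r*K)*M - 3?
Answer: √35326707/13 ≈ 457.20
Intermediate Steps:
I(K, M) = -3 + 3*K*M (I(K, M) = (3*K)*M - 3 = 3*K*M - 3 = -3 + 3*K*M)
c(w, s) = (-3 + 6*s)*(s + w)/(-41 + w) (c(w, s) = (-3 + 3*2*s)*((w + s)/(w - 41)) = (-3 + 6*s)*((s + w)/(-41 + w)) = (-3 + 6*s)*(s + w)/(-41 + w))
√(209985 + c(678, -220)) = √(209985 + 3*(-1 + 2*(-220))*(-220 + 678)/(-41 + 678)) = √(209985 + 3*(-1 - 440)*458/637) = √(209985 + 3*(1/637)*(-441)*458) = √(209985 - 12366/13) = √(2717439/13) = √35326707/13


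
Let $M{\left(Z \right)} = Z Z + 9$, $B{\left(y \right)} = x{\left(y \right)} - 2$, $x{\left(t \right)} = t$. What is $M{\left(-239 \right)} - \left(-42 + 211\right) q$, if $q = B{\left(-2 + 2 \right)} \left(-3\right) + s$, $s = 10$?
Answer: $54426$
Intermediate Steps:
$B{\left(y \right)} = -2 + y$ ($B{\left(y \right)} = y - 2 = -2 + y$)
$q = 16$ ($q = \left(-2 + \left(-2 + 2\right)\right) \left(-3\right) + 10 = \left(-2 + 0\right) \left(-3\right) + 10 = \left(-2\right) \left(-3\right) + 10 = 6 + 10 = 16$)
$M{\left(Z \right)} = 9 + Z^{2}$ ($M{\left(Z \right)} = Z^{2} + 9 = 9 + Z^{2}$)
$M{\left(-239 \right)} - \left(-42 + 211\right) q = \left(9 + \left(-239\right)^{2}\right) - \left(-42 + 211\right) 16 = \left(9 + 57121\right) - 169 \cdot 16 = 57130 - 2704 = 54426$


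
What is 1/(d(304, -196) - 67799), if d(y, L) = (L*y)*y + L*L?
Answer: -1/18142919 ≈ -5.5118e-8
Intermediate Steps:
d(y, L) = L**2 + L*y**2 (d(y, L) = L*y**2 + L**2 = L**2 + L*y**2)
1/(d(304, -196) - 67799) = 1/(-196*(-196 + 304**2) - 67799) = 1/(-196*(-196 + 92416) - 67799) = 1/(-196*92220 - 67799) = 1/(-18075120 - 67799) = 1/(-18142919) = -1/18142919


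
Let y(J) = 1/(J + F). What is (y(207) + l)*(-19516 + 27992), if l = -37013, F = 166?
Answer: -117018367648/373 ≈ -3.1372e+8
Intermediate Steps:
y(J) = 1/(166 + J) (y(J) = 1/(J + 166) = 1/(166 + J))
(y(207) + l)*(-19516 + 27992) = (1/(166 + 207) - 37013)*(-19516 + 27992) = (1/373 - 37013)*8476 = -13805848/373*8476 = -117018367648/373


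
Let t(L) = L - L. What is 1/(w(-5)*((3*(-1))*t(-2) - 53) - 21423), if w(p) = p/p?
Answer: -1/21476 ≈ -4.6564e-5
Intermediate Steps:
t(L) = 0
w(p) = 1
1/(w(-5)*((3*(-1))*t(-2) - 53) - 21423) = 1/(1*((3*(-1))*0 - 53) - 21423) = 1/(1*(-3*0 - 53) - 21423) = 1/(1*(0 - 53) - 21423) = 1/(1*(-53) - 21423) = 1/(-53 - 21423) = 1/(-21476) = -1/21476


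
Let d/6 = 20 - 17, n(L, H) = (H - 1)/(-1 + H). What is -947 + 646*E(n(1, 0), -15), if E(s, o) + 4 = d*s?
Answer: 8097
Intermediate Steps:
n(L, H) = 1 (n(L, H) = (-1 + H)/(-1 + H) = 1)
d = 18 (d = 6*(20 - 17) = 6*3 = 18)
E(s, o) = -4 + 18*s
-947 + 646*E(n(1, 0), -15) = -947 + 646*(-4 + 18*1) = -947 + 646*(-4 + 18) = -947 + 646*14 = -947 + 9044 = 8097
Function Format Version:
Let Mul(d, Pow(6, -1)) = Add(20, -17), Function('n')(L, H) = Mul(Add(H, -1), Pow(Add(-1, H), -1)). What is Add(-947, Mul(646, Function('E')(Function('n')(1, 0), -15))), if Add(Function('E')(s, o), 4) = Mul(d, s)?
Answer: 8097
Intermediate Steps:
Function('n')(L, H) = 1 (Function('n')(L, H) = Mul(Add(-1, H), Pow(Add(-1, H), -1)) = 1)
d = 18 (d = Mul(6, Add(20, -17)) = Mul(6, 3) = 18)
Function('E')(s, o) = Add(-4, Mul(18, s))
Add(-947, Mul(646, Function('E')(Function('n')(1, 0), -15))) = Add(-947, Mul(646, Add(-4, Mul(18, 1)))) = Add(-947, Mul(646, Add(-4, 18))) = Add(-947, Mul(646, 14)) = Add(-947, 9044) = 8097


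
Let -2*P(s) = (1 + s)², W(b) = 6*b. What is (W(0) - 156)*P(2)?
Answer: 702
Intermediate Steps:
P(s) = -(1 + s)²/2
(W(0) - 156)*P(2) = (6*0 - 156)*(-(1 + 2)²/2) = (0 - 156)*(-½*3²) = -(-78)*9 = -156*(-9/2) = 702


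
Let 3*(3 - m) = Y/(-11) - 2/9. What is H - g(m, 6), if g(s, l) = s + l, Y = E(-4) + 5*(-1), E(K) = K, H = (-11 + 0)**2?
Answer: 33323/297 ≈ 112.20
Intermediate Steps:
H = 121 (H = (-11)**2 = 121)
Y = -9 (Y = -4 + 5*(-1) = -4 - 5 = -9)
m = 832/297 (m = 3 - (-9/(-11) - 2/9)/3 = 3 - (-9*(-1/11) - 2*1/9)/3 = 3 - (9/11 - 2/9)/3 = 3 - 1/3*59/99 = 3 - 59/297 = 832/297 ≈ 2.8013)
g(s, l) = l + s
H - g(m, 6) = 121 - (6 + 832/297) = 121 - 1*2614/297 = 121 - 2614/297 = 33323/297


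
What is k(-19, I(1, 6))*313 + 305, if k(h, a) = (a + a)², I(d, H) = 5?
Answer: 31605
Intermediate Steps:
k(h, a) = 4*a² (k(h, a) = (2*a)² = 4*a²)
k(-19, I(1, 6))*313 + 305 = (4*5²)*313 + 305 = (4*25)*313 + 305 = 100*313 + 305 = 31300 + 305 = 31605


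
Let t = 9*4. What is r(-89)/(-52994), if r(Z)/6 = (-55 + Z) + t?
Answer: 324/26497 ≈ 0.012228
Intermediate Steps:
t = 36
r(Z) = -114 + 6*Z (r(Z) = 6*((-55 + Z) + 36) = 6*(-19 + Z) = -114 + 6*Z)
r(-89)/(-52994) = (-114 + 6*(-89))/(-52994) = (-114 - 534)*(-1/52994) = -648*(-1/52994) = 324/26497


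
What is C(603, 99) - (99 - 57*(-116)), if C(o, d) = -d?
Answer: -6810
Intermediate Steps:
C(603, 99) - (99 - 57*(-116)) = -1*99 - (99 - 57*(-116)) = -99 - (99 + 6612) = -99 - 1*6711 = -99 - 6711 = -6810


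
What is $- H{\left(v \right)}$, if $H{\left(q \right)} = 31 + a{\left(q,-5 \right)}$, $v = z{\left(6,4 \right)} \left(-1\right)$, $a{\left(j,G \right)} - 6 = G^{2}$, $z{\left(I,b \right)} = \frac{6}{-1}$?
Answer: $-62$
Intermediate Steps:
$z{\left(I,b \right)} = -6$ ($z{\left(I,b \right)} = 6 \left(-1\right) = -6$)
$a{\left(j,G \right)} = 6 + G^{2}$
$v = 6$ ($v = \left(-6\right) \left(-1\right) = 6$)
$H{\left(q \right)} = 62$ ($H{\left(q \right)} = 31 + \left(6 + \left(-5\right)^{2}\right) = 31 + \left(6 + 25\right) = 31 + 31 = 62$)
$- H{\left(v \right)} = \left(-1\right) 62 = -62$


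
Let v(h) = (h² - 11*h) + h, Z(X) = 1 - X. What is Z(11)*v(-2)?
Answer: -240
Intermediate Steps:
v(h) = h² - 10*h
Z(11)*v(-2) = (1 - 1*11)*(-2*(-10 - 2)) = (1 - 11)*(-2*(-12)) = -10*24 = -240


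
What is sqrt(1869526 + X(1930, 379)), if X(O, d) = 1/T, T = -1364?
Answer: sqrt(869561410883)/682 ≈ 1367.3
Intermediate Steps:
X(O, d) = -1/1364 (X(O, d) = 1/(-1364) = -1/1364)
sqrt(1869526 + X(1930, 379)) = sqrt(1869526 - 1/1364) = sqrt(2550033463/1364) = sqrt(869561410883)/682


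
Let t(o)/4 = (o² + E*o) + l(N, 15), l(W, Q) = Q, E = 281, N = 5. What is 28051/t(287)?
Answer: 28051/652124 ≈ 0.043015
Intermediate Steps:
t(o) = 60 + 4*o² + 1124*o (t(o) = 4*((o² + 281*o) + 15) = 4*(15 + o² + 281*o) = 60 + 4*o² + 1124*o)
28051/t(287) = 28051/(60 + 4*287² + 1124*287) = 28051/(60 + 4*82369 + 322588) = 28051/(60 + 329476 + 322588) = 28051/652124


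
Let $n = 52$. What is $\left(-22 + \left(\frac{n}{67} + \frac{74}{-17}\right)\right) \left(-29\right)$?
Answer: $\frac{844828}{1139} \approx 741.73$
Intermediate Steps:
$\left(-22 + \left(\frac{n}{67} + \frac{74}{-17}\right)\right) \left(-29\right) = \left(-22 + \left(\frac{52}{67} + \frac{74}{-17}\right)\right) \left(-29\right) = \left(-22 + \left(52 \cdot \frac{1}{67} + 74 \left(- \frac{1}{17}\right)\right)\right) \left(-29\right) = \left(-22 + \left(\frac{52}{67} - \frac{74}{17}\right)\right) \left(-29\right) = \left(-22 - \frac{4074}{1139}\right) \left(-29\right) = \left(- \frac{29132}{1139}\right) \left(-29\right) = \frac{844828}{1139}$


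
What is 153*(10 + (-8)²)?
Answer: 11322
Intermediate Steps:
153*(10 + (-8)²) = 153*(10 + 64) = 153*74 = 11322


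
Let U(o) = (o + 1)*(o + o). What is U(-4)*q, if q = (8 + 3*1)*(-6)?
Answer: -1584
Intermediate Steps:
U(o) = 2*o*(1 + o) (U(o) = (1 + o)*(2*o) = 2*o*(1 + o))
q = -66 (q = (8 + 3)*(-6) = 11*(-6) = -66)
U(-4)*q = (2*(-4)*(1 - 4))*(-66) = (2*(-4)*(-3))*(-66) = 24*(-66) = -1584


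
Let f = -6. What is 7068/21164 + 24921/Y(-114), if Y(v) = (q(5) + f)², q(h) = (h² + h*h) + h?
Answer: 136099578/12703691 ≈ 10.713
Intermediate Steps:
q(h) = h + 2*h² (q(h) = (h² + h²) + h = 2*h² + h = h + 2*h²)
Y(v) = 2401 (Y(v) = (5*(1 + 2*5) - 6)² = (5*(1 + 10) - 6)² = (5*11 - 6)² = (55 - 6)² = 49² = 2401)
7068/21164 + 24921/Y(-114) = 7068/21164 + 24921/2401 = 7068*(1/21164) + 24921*(1/2401) = 1767/5291 + 24921/2401 = 136099578/12703691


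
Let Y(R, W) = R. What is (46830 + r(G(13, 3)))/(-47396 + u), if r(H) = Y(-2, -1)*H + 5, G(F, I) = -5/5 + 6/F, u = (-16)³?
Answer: -608869/669396 ≈ -0.90958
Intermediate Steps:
u = -4096
G(F, I) = -1 + 6/F (G(F, I) = -5*⅕ + 6/F = -1 + 6/F)
r(H) = 5 - 2*H (r(H) = -2*H + 5 = 5 - 2*H)
(46830 + r(G(13, 3)))/(-47396 + u) = (46830 + (5 - 2*(6 - 1*13)/13))/(-47396 - 4096) = (46830 + (5 - 2*(6 - 13)/13))/(-51492) = (46830 + (5 - 2*(-7)/13))*(-1/51492) = (46830 + (5 - 2*(-7/13)))*(-1/51492) = (46830 + (5 + 14/13))*(-1/51492) = (46830 + 79/13)*(-1/51492) = (608869/13)*(-1/51492) = -608869/669396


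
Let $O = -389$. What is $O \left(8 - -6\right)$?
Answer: $-5446$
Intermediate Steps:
$O \left(8 - -6\right) = - 389 \left(8 - -6\right) = - 389 \left(8 + 6\right) = \left(-389\right) 14 = -5446$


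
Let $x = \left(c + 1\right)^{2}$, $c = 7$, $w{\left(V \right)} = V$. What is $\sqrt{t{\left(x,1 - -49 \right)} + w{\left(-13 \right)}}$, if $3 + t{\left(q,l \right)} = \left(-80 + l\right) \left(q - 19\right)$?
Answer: $i \sqrt{1366} \approx 36.959 i$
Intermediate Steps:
$x = 64$ ($x = \left(7 + 1\right)^{2} = 8^{2} = 64$)
$t{\left(q,l \right)} = -3 + \left(-80 + l\right) \left(-19 + q\right)$ ($t{\left(q,l \right)} = -3 + \left(-80 + l\right) \left(q - 19\right) = -3 + \left(-80 + l\right) \left(-19 + q\right)$)
$\sqrt{t{\left(x,1 - -49 \right)} + w{\left(-13 \right)}} = \sqrt{\left(1517 - 5120 - 19 \left(1 - -49\right) + \left(1 - -49\right) 64\right) - 13} = \sqrt{\left(1517 - 5120 - 19 \left(1 + 49\right) + \left(1 + 49\right) 64\right) - 13} = \sqrt{\left(1517 - 5120 - 950 + 50 \cdot 64\right) - 13} = \sqrt{\left(1517 - 5120 - 950 + 3200\right) - 13} = \sqrt{-1353 - 13} = \sqrt{-1366} = i \sqrt{1366}$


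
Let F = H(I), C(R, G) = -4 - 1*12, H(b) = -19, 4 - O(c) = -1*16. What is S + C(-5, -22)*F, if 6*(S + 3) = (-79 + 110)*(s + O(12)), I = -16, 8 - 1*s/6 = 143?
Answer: -11342/3 ≈ -3780.7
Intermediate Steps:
s = -810 (s = 48 - 6*143 = 48 - 858 = -810)
O(c) = 20 (O(c) = 4 - (-1)*16 = 4 - 1*(-16) = 4 + 16 = 20)
C(R, G) = -16 (C(R, G) = -4 - 12 = -16)
F = -19
S = -12254/3 (S = -3 + ((-79 + 110)*(-810 + 20))/6 = -3 + (31*(-790))/6 = -3 + (1/6)*(-24490) = -3 - 12245/3 = -12254/3 ≈ -4084.7)
S + C(-5, -22)*F = -12254/3 - 16*(-19) = -12254/3 + 304 = -11342/3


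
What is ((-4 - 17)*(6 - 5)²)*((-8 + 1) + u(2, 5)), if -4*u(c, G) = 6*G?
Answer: 609/2 ≈ 304.50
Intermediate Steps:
u(c, G) = -3*G/2
((-4 - 17)*(6 - 5)²)*((-8 + 1) + u(2, 5)) = ((-4 - 17)*(6 - 5)²)*((-8 + 1) - 3/2*5) = (-21*1²)*(-7 - 15/2) = -21*1*(-29/2) = -21*(-29/2) = 609/2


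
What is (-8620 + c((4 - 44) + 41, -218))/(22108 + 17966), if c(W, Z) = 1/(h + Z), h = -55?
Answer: -2353261/10940202 ≈ -0.21510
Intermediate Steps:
c(W, Z) = 1/(-55 + Z)
(-8620 + c((4 - 44) + 41, -218))/(22108 + 17966) = (-8620 + 1/(-55 - 218))/(22108 + 17966) = (-8620 + 1/(-273))/40074 = (-8620 - 1/273)*(1/40074) = -2353261/273*1/40074 = -2353261/10940202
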